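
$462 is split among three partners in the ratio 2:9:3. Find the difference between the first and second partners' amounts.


Total parts = 2 + 9 + 3 = 14
Value per part = 462 / 14 = 33
Shares: 2*33=66, 9*33=297, 3*33=99
First share = 66, second share = 297
Difference = |66 - 297| = 231

231


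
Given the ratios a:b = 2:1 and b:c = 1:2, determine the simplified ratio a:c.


Given a:b = 2:1 and b:c = 1:2
Make b consistent. Multiply first ratio by 1: a:b = 2:1
Multiply second ratio by 1: b:c = 1:2
Now b = 1 in both, so a:b:c = 2:1:2
Therefore a:c = 2:2
Simplify by GCD: a:c = 1:1

1:1


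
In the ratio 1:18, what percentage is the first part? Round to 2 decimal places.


Total parts = 1 + 18 = 19
First part fraction = 1/19
Percentage = (1/19) * 100
= 0.052632 * 100
= 5.26%

5.26


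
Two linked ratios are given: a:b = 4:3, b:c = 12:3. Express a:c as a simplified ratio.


Given a:b = 4:3 and b:c = 12:3
Make b consistent. Multiply first ratio by 12: a:b = 48:36
Multiply second ratio by 3: b:c = 36:9
Now b = 36 in both, so a:b:c = 48:36:9
Therefore a:c = 48:9
Simplify by GCD: a:c = 16:3

16:3


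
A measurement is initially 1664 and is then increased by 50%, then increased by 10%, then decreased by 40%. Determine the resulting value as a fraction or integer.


Start: 1664
Step 1: increase by 50% => multiply by 150/100
  1664 * 150/100 = 2496
Step 2: increase by 10% => multiply by 110/100
  2496 * 110/100 = 13728/5
Step 3: decrease by 40% => multiply by 60/100
  13728/5 * 60/100 = 41184/25
Final value = 41184/25

41184/25


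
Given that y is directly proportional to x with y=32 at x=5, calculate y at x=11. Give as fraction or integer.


Direct proportion: y = kx
Find k: k = 32/5 = 32/5
Compute y at x=11: y = 32/5 * 11
y = 352/5

352/5


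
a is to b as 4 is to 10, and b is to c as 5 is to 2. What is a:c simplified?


Given a:b = 4:10 and b:c = 5:2
Make b consistent. Multiply first ratio by 5: a:b = 20:50
Multiply second ratio by 10: b:c = 50:20
Now b = 50 in both, so a:b:c = 20:50:20
Therefore a:c = 20:20
Simplify by GCD: a:c = 1:1

1:1


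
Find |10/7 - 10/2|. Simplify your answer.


Simplify: 10/7 = 10/7 and 10/2 = 5
Find common denominator: LCD = 7
Convert: 10/7 and 35/7
Difference = |10 - 35|/7 = 25/7
Simplified = 25/7

25/7


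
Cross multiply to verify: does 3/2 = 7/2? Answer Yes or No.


Cross multiply to check 3/2 = 7/2
Left cross product: 3 * 2 = 6
Right cross product: 2 * 7 = 14
6 != 14
Not equal, so proportions differ => No

No


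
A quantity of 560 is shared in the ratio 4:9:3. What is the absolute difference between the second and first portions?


Total parts = 4 + 9 + 3 = 16
Value per part = 560 / 16 = 35
Shares: 4*35=140, 9*35=315, 3*35=105
Second share = 315, first share = 140
Difference = |315 - 140| = 175

175


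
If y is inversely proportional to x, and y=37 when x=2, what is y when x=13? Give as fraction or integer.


Inverse proportion: y = k/x
Find k: k = 2 * 37 = 74
Compute y at x=13: y = 74/13
y = 74/13

74/13


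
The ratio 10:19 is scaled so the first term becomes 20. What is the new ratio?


Original ratio: 10:19
First term target: 20
Scale factor = 20 / 10 = 2
Multiply second term: 19 * 2 = 38
Equivalent ratio = 20:38

20:38


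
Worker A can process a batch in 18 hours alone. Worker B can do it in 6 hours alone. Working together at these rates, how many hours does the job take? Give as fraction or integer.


Rate of A = 1/18 job per hour
Rate of B = 1/6 job per hour
Combined rate = 1/18 + 1/6
Find common denominator: (6 + 18)/(18*6) = 24/108
Combined rate = 2/9 job per hour
Time together = 1 / (2/9) = 9/2 hours

9/2


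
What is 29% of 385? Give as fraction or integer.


Compute 29% of 385
Convert percentage: 29% = 29/100
Multiply: 385 * 29/100
= 11165/100
= 2233/20

2233/20


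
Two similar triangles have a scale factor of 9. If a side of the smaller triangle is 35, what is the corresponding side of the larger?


Similar triangles have proportional sides
Scale factor = 9
Smaller side = 35
Corresponding larger side = 35 * 9
= 315

315


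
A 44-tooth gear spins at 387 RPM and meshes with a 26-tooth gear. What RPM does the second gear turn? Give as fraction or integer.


Gear ratio: teeth_A * RPM_A = teeth_B * RPM_B
44 * 387 = 26 * RPM_B
17028 = 26 * RPM_B
RPM_B = 17028 / 26
RPM_B = 8514/13

8514/13


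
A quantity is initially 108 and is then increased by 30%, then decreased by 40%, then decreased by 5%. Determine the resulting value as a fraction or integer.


Start: 108
Step 1: increase by 30% => multiply by 130/100
  108 * 130/100 = 702/5
Step 2: decrease by 40% => multiply by 60/100
  702/5 * 60/100 = 2106/25
Step 3: decrease by 5% => multiply by 95/100
  2106/25 * 95/100 = 20007/250
Final value = 20007/250

20007/250


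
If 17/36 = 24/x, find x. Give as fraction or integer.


Setting up: 17/36 = 24/x
Cross multiply: 17 * x = 36 * 24
17x = 864
x = 864/17
x = 864/17

864/17


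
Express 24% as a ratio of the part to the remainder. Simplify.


Part = 24%, Remainder = 76%
Ratio = 24:76
GCD(24, 76) = 4
Simplify: 6:19 = 6:19

6:19


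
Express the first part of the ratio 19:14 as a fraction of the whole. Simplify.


Total parts = 19 + 14 = 33
First part fraction = 19/33
Simplify: 19/33 = 19/33

19/33


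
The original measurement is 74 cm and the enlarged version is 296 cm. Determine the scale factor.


Original length = 74 cm
Scaled length = 296 cm
Scale factor = 296 / 74
= 4

4


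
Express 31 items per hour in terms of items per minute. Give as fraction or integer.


Converting from per hour to per minute
Rate = 31 items per hour
Divide by 60: 31/60
= 31/60 items per minute

31/60


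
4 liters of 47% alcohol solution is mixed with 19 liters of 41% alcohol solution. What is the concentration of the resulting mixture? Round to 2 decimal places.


Solute in mixture 1 = 47% of 4 L = 4*47/100 = 47/25 L
Solute in mixture 2 = 41% of 19 L = 19*41/100 = 779/100 L
Total solute = 47/25 + 779/100 = 967/100 L
Total volume = 4 + 19 = 23 L
Final concentration = 967/100/23 * 100 = 42.04%

42.04


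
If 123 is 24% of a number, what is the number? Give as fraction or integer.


Given: 123 is 24% of the whole
Set up: 123 = 24/100 * whole
whole = 123 * 100 / 24
whole = 12300 / 24
whole = 1025/2

1025/2


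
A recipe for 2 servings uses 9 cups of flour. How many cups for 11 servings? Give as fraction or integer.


Original: 9 cups for 2 servings
Target servings = 11
Scaling factor = 11/2
New amount = 9 * 11/2
= 99/2
= 99/2 cups

99/2


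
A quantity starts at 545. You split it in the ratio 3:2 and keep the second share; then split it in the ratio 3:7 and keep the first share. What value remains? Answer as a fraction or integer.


Start with 545.
Step 1: Split 3:2, second share = 545 * 2/5 = 218
Step 2: Split 3:7, first share = 218 * 3/10 = 327/5
Final result = 327/5

327/5


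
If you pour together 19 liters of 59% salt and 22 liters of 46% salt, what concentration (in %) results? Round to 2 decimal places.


Solute in mixture 1 = 59% of 19 L = 19*59/100 = 1121/100 L
Solute in mixture 2 = 46% of 22 L = 22*46/100 = 253/25 L
Total solute = 1121/100 + 253/25 = 2133/100 L
Total volume = 19 + 22 = 41 L
Final concentration = 2133/100/41 * 100 = 52.02%

52.02


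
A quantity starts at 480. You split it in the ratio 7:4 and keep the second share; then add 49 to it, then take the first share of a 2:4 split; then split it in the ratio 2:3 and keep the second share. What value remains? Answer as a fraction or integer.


Start with 480.
Step 1: Split 7:4, second share = 480 * 4/11 = 1920/11
Step 2: Add 49: 1920/11+49=2459/11; split 2:4 first = 2459/11*2/6 = 2459/33
Step 3: Split 2:3, second share = 2459/33 * 3/5 = 2459/55
Final result = 2459/55

2459/55


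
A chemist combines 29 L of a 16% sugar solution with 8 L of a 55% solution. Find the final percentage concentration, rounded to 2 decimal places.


Solute in mixture 1 = 16% of 29 L = 29*16/100 = 116/25 L
Solute in mixture 2 = 55% of 8 L = 8*55/100 = 22/5 L
Total solute = 116/25 + 22/5 = 226/25 L
Total volume = 29 + 8 = 37 L
Final concentration = 226/25/37 * 100 = 24.43%

24.43


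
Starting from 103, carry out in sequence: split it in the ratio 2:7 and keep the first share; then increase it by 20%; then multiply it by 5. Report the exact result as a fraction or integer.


Start with 103.
Step 1: Split 2:7, first share = 103 * 2/9 = 206/9
Step 2: Increase by 20%: 206/9 * 120/100 = 412/15
Step 3: Multiply by 5: 412/15 * 5 = 412/3
Final result = 412/3

412/3


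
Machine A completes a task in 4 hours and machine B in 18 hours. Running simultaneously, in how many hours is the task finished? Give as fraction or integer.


Rate of A = 1/4 job per hour
Rate of B = 1/18 job per hour
Combined rate = 1/4 + 1/18
Find common denominator: (18 + 4)/(4*18) = 22/72
Combined rate = 11/36 job per hour
Time together = 1 / (11/36) = 36/11 hours

36/11


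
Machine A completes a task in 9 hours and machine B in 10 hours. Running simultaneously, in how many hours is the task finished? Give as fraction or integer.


Rate of A = 1/9 job per hour
Rate of B = 1/10 job per hour
Combined rate = 1/9 + 1/10
Find common denominator: (10 + 9)/(9*10) = 19/90
Combined rate = 19/90 job per hour
Time together = 1 / (19/90) = 90/19 hours

90/19


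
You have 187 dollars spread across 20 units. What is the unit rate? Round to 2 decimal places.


Total dollars = 187
Number of units = 20
Unit rate = 187 / 20
= 9.35 dollars per unit

9.35


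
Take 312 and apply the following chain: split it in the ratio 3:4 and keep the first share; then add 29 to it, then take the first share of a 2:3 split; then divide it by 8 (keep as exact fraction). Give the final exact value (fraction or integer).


Start with 312.
Step 1: Split 3:4, first share = 312 * 3/7 = 936/7
Step 2: Add 29: 936/7+29=1139/7; split 2:3 first = 1139/7*2/5 = 2278/35
Step 3: Divide by 8: 2278/35 / 8 = 1139/140
Final result = 1139/140

1139/140


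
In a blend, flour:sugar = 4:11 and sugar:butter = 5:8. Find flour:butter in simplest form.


Given a:b = 4:11 and b:c = 5:8
Make b consistent. Multiply first ratio by 5: a:b = 20:55
Multiply second ratio by 11: b:c = 55:88
Now b = 55 in both, so a:b:c = 20:55:88
Therefore a:c = 20:88
Simplify by GCD: a:c = 5:22

5:22


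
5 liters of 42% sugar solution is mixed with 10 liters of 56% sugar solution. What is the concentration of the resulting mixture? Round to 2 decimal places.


Solute in mixture 1 = 42% of 5 L = 5*42/100 = 21/10 L
Solute in mixture 2 = 56% of 10 L = 10*56/100 = 28/5 L
Total solute = 21/10 + 28/5 = 77/10 L
Total volume = 5 + 10 = 15 L
Final concentration = 77/10/15 * 100 = 51.33%

51.33


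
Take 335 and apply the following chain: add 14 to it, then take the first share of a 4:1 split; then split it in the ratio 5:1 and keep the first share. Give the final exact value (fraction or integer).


Start with 335.
Step 1: Add 14: 335+14=349; split 4:1 first = 349*4/5 = 1396/5
Step 2: Split 5:1, first share = 1396/5 * 5/6 = 698/3
Final result = 698/3

698/3


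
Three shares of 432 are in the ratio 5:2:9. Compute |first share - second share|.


Total parts = 5 + 2 + 9 = 16
Value per part = 432 / 16 = 27
Shares: 5*27=135, 2*27=54, 9*27=243
First share = 135, second share = 54
Difference = |135 - 54| = 81

81


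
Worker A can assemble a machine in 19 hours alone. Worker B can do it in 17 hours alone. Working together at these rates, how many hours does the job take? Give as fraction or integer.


Rate of A = 1/19 job per hour
Rate of B = 1/17 job per hour
Combined rate = 1/19 + 1/17
Find common denominator: (17 + 19)/(19*17) = 36/323
Combined rate = 36/323 job per hour
Time together = 1 / (36/323) = 323/36 hours

323/36


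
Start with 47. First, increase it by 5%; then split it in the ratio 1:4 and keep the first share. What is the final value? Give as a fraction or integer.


Start with 47.
Step 1: Increase by 5%: 47 * 105/100 = 987/20
Step 2: Split 1:4, first share = 987/20 * 1/5 = 987/100
Final result = 987/100

987/100


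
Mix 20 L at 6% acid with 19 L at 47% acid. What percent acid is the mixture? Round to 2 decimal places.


Solute in mixture 1 = 6% of 20 L = 20*6/100 = 6/5 L
Solute in mixture 2 = 47% of 19 L = 19*47/100 = 893/100 L
Total solute = 6/5 + 893/100 = 1013/100 L
Total volume = 20 + 19 = 39 L
Final concentration = 1013/100/39 * 100 = 25.97%

25.97


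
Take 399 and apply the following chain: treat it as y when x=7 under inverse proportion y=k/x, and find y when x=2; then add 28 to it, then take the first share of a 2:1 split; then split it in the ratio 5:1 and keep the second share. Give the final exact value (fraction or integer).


Start with 399.
Step 1: Inverse prop: k = (399)*7; new y = k/2 = 399*7/2 = 2793/2
Step 2: Add 28: 2793/2+28=2849/2; split 2:1 first = 2849/2*2/3 = 2849/3
Step 3: Split 5:1, second share = 2849/3 * 1/6 = 2849/18
Final result = 2849/18

2849/18


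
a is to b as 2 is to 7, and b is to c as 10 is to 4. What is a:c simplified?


Given a:b = 2:7 and b:c = 10:4
Make b consistent. Multiply first ratio by 10: a:b = 20:70
Multiply second ratio by 7: b:c = 70:28
Now b = 70 in both, so a:b:c = 20:70:28
Therefore a:c = 20:28
Simplify by GCD: a:c = 5:7

5:7


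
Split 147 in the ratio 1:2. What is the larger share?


Total parts = 1 + 2 = 3
Value per part = 147 / 3 = 49
First share = 1 * 49 = 49
Second share = 2 * 49 = 98
Larger share = 98

98


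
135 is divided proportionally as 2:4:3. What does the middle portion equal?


Ratio = 2:4:3
Total parts = 2 + 4 + 3 = 9
Value per part = 135 / 9 = 15
First share = 2 * 15 = 30
Middle share = 4 * 15 = 60
Third share = 3 * 15 = 45

60


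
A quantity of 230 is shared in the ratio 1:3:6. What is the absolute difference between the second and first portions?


Total parts = 1 + 3 + 6 = 10
Value per part = 230 / 10 = 23
Shares: 1*23=23, 3*23=69, 6*23=138
Second share = 69, first share = 23
Difference = |69 - 23| = 46

46


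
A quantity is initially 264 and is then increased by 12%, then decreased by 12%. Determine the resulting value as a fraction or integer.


Start: 264
Step 1: increase by 12% => multiply by 112/100
  264 * 112/100 = 7392/25
Step 2: decrease by 12% => multiply by 88/100
  7392/25 * 88/100 = 162624/625
Final value = 162624/625

162624/625


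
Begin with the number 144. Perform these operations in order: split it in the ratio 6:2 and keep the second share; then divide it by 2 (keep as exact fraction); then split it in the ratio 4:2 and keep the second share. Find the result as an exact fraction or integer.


Start with 144.
Step 1: Split 6:2, second share = 144 * 2/8 = 36
Step 2: Divide by 2: 36 / 2 = 18
Step 3: Split 4:2, second share = 18 * 2/6 = 6
Final result = 6

6


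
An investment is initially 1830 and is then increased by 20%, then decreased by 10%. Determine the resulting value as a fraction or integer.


Start: 1830
Step 1: increase by 20% => multiply by 120/100
  1830 * 120/100 = 2196
Step 2: decrease by 10% => multiply by 90/100
  2196 * 90/100 = 9882/5
Final value = 9882/5

9882/5


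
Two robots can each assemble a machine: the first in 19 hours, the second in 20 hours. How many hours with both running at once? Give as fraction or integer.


Rate of A = 1/19 job per hour
Rate of B = 1/20 job per hour
Combined rate = 1/19 + 1/20
Find common denominator: (20 + 19)/(19*20) = 39/380
Combined rate = 39/380 job per hour
Time together = 1 / (39/380) = 380/39 hours

380/39


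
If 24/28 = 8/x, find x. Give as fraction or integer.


Setting up: 24/28 = 8/x
Cross multiply: 24 * x = 28 * 8
24x = 224
x = 224/24
x = 28/3

28/3


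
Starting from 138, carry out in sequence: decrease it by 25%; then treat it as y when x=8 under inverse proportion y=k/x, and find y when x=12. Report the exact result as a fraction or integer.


Start with 138.
Step 1: Decrease by 25%: 138 * 75/100 = 207/2
Step 2: Inverse prop: k = (207/2)*8; new y = k/12 = 207/2*8/12 = 69
Final result = 69

69


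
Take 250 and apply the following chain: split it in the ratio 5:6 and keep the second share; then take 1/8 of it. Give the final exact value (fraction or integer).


Start with 250.
Step 1: Split 5:6, second share = 250 * 6/11 = 1500/11
Step 2: Take 1/8: 1500/11 * 1/8 = 375/22
Final result = 375/22

375/22


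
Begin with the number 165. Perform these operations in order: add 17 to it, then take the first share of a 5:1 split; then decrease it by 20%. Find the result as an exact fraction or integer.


Start with 165.
Step 1: Add 17: 165+17=182; split 5:1 first = 182*5/6 = 455/3
Step 2: Decrease by 20%: 455/3 * 80/100 = 364/3
Final result = 364/3

364/3


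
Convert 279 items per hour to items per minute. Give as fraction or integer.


Converting from per hour to per minute
Rate = 279 items per hour
Divide by 60: 279/60
= 93/20 items per minute

93/20


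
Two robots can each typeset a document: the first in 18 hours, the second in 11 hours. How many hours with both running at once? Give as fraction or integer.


Rate of A = 1/18 job per hour
Rate of B = 1/11 job per hour
Combined rate = 1/18 + 1/11
Find common denominator: (11 + 18)/(18*11) = 29/198
Combined rate = 29/198 job per hour
Time together = 1 / (29/198) = 198/29 hours

198/29


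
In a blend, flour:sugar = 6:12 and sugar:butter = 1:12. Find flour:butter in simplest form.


Given a:b = 6:12 and b:c = 1:12
Make b consistent. Multiply first ratio by 1: a:b = 6:12
Multiply second ratio by 12: b:c = 12:144
Now b = 12 in both, so a:b:c = 6:12:144
Therefore a:c = 6:144
Simplify by GCD: a:c = 1:24

1:24


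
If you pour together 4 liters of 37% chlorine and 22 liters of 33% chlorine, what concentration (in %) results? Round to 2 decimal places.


Solute in mixture 1 = 37% of 4 L = 4*37/100 = 37/25 L
Solute in mixture 2 = 33% of 22 L = 22*33/100 = 363/50 L
Total solute = 37/25 + 363/50 = 437/50 L
Total volume = 4 + 22 = 26 L
Final concentration = 437/50/26 * 100 = 33.62%

33.62


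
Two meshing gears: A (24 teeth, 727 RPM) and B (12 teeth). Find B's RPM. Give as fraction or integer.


Gear ratio: teeth_A * RPM_A = teeth_B * RPM_B
24 * 727 = 12 * RPM_B
17448 = 12 * RPM_B
RPM_B = 17448 / 12
RPM_B = 1454

1454


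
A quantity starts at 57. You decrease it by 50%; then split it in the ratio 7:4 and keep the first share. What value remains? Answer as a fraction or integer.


Start with 57.
Step 1: Decrease by 50%: 57 * 50/100 = 57/2
Step 2: Split 7:4, first share = 57/2 * 7/11 = 399/22
Final result = 399/22

399/22


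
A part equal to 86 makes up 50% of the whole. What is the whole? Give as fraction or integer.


Given: 86 is 50% of the whole
Set up: 86 = 50/100 * whole
whole = 86 * 100 / 50
whole = 8600 / 50
whole = 172

172


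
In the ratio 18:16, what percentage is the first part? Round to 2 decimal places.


Total parts = 18 + 16 = 34
First part fraction = 18/34
Percentage = (18/34) * 100
= 0.529412 * 100
= 52.94%

52.94


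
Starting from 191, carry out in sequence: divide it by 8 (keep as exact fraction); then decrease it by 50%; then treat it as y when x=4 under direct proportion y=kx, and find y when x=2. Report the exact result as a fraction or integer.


Start with 191.
Step 1: Divide by 8: 191 / 8 = 191/8
Step 2: Decrease by 50%: 191/8 * 50/100 = 191/16
Step 3: Direct prop: k = (191/16)/4; new y = k*2 = 191/16*2/4 = 191/32
Final result = 191/32

191/32


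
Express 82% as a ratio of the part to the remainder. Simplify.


Part = 82%, Remainder = 18%
Ratio = 82:18
GCD(82, 18) = 2
Simplify: 41:9 = 41:9

41:9


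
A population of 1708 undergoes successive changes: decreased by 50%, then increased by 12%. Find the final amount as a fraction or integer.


Start: 1708
Step 1: decrease by 50% => multiply by 50/100
  1708 * 50/100 = 854
Step 2: increase by 12% => multiply by 112/100
  854 * 112/100 = 23912/25
Final value = 23912/25

23912/25


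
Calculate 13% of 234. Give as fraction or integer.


Compute 13% of 234
Convert percentage: 13% = 13/100
Multiply: 234 * 13/100
= 3042/100
= 1521/50

1521/50


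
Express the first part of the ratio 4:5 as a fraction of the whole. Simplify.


Total parts = 4 + 5 = 9
First part fraction = 4/9
Simplify: 4/9 = 4/9

4/9


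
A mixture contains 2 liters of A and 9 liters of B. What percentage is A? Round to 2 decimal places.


Volume of A = 2 L
Volume of B = 9 L
Total volume = 2 + 9 = 11 L
Percentage of A = (2/11) * 100
= 18.18%

18.18


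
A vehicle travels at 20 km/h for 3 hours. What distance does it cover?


Using distance = speed * time
Speed = 20 km/h
Time = 3 hours
Distance = 20 * 3
= 60 km

60


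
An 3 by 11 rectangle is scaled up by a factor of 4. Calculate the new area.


Original dimensions: 3 x 11
Enlargement factor = 4
New width = 3 * 4 = 12
New height = 11 * 4 = 44
New area = 12 * 44 = 528

528


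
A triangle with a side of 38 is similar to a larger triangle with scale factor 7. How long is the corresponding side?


Similar triangles have proportional sides
Scale factor = 7
Smaller side = 38
Corresponding larger side = 38 * 7
= 266

266


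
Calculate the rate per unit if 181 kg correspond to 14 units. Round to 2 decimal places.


Total kg = 181
Number of units = 14
Unit rate = 181 / 14
= 12.93 kg per unit

12.93


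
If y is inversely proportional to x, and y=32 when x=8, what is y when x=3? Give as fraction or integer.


Inverse proportion: y = k/x
Find k: k = 8 * 32 = 256
Compute y at x=3: y = 256/3
y = 256/3

256/3


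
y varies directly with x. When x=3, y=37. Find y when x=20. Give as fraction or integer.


Direct proportion: y = kx
Find k: k = 37/3 = 37/3
Compute y at x=20: y = 37/3 * 20
y = 740/3

740/3


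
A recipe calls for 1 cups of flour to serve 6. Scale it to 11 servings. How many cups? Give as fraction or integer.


Original: 1 cups for 6 servings
Target servings = 11
Scaling factor = 11/6
New amount = 1 * 11/6
= 11/6
= 11/6 cups

11/6


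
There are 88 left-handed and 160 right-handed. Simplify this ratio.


Find GCD(88, 160)
GCD = 8
Divide both by 8: 88/8 = 11, 160/8 = 20
Simplified ratio = 11:20

11:20


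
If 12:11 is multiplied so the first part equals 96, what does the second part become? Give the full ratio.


Original ratio: 12:11
First term target: 96
Scale factor = 96 / 12 = 8
Multiply second term: 11 * 8 = 88
Equivalent ratio = 96:88

96:88


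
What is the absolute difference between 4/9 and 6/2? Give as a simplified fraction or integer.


Simplify: 4/9 = 4/9 and 6/2 = 3
Find common denominator: LCD = 9
Convert: 4/9 and 27/9
Difference = |4 - 27|/9 = 23/9
Simplified = 23/9

23/9


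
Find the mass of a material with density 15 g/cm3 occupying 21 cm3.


Using mass = density * volume
Density = 15 g/cm3
Volume = 21 cm3
Mass = 15 * 21
= 315 g

315


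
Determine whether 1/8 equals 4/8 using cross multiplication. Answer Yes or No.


Cross multiply to check 1/8 = 4/8
Left cross product: 1 * 8 = 8
Right cross product: 8 * 4 = 32
8 != 32
Not equal, so proportions differ => No

No


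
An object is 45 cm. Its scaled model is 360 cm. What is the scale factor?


Original length = 45 cm
Scaled length = 360 cm
Scale factor = 360 / 45
= 8

8


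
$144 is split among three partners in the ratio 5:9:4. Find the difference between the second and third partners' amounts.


Total parts = 5 + 9 + 4 = 18
Value per part = 144 / 18 = 8
Shares: 5*8=40, 9*8=72, 4*8=32
Second share = 72, third share = 32
Difference = |72 - 32| = 40

40


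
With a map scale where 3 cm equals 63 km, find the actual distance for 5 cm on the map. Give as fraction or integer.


Map scale: 3 cm = 63 km
Measured distance on map = 5 cm
Set up proportion: 5 * 63 / 3
= 315 / 3
= 105 km

105


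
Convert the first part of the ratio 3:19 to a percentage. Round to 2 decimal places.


Total parts = 3 + 19 = 22
First part fraction = 3/22
Percentage = (3/22) * 100
= 0.136364 * 100
= 13.64%

13.64


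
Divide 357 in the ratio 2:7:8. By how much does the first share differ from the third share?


Total parts = 2 + 7 + 8 = 17
Value per part = 357 / 17 = 21
Shares: 2*21=42, 7*21=147, 8*21=168
First share = 42, third share = 168
Difference = |42 - 168| = 126

126


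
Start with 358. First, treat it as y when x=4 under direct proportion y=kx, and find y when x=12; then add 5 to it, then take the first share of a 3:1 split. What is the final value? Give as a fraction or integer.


Start with 358.
Step 1: Direct prop: k = (358)/4; new y = k*12 = 358*12/4 = 1074
Step 2: Add 5: 1074+5=1079; split 3:1 first = 1079*3/4 = 3237/4
Final result = 3237/4

3237/4


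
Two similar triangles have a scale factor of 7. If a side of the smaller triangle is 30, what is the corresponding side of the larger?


Similar triangles have proportional sides
Scale factor = 7
Smaller side = 30
Corresponding larger side = 30 * 7
= 210

210


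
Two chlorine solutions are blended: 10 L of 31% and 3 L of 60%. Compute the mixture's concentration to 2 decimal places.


Solute in mixture 1 = 31% of 10 L = 10*31/100 = 31/10 L
Solute in mixture 2 = 60% of 3 L = 3*60/100 = 9/5 L
Total solute = 31/10 + 9/5 = 49/10 L
Total volume = 10 + 3 = 13 L
Final concentration = 49/10/13 * 100 = 37.69%

37.69


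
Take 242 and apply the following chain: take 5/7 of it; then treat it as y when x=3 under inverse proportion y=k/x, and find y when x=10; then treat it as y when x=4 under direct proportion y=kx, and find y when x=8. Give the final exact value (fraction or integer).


Start with 242.
Step 1: Take 5/7: 242 * 5/7 = 1210/7
Step 2: Inverse prop: k = (1210/7)*3; new y = k/10 = 1210/7*3/10 = 363/7
Step 3: Direct prop: k = (363/7)/4; new y = k*8 = 363/7*8/4 = 726/7
Final result = 726/7

726/7


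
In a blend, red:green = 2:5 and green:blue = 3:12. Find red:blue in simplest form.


Given a:b = 2:5 and b:c = 3:12
Make b consistent. Multiply first ratio by 3: a:b = 6:15
Multiply second ratio by 5: b:c = 15:60
Now b = 15 in both, so a:b:c = 6:15:60
Therefore a:c = 6:60
Simplify by GCD: a:c = 1:10

1:10


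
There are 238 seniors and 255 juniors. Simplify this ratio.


Find GCD(238, 255)
GCD = 17
Divide both by 17: 238/17 = 14, 255/17 = 15
Simplified ratio = 14:15

14:15


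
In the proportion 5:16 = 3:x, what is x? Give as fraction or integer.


Setting up: 5/16 = 3/x
Cross multiply: 5 * x = 16 * 3
5x = 48
x = 48/5
x = 48/5

48/5


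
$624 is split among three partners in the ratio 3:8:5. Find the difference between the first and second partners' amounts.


Total parts = 3 + 8 + 5 = 16
Value per part = 624 / 16 = 39
Shares: 3*39=117, 8*39=312, 5*39=195
First share = 117, second share = 312
Difference = |117 - 312| = 195

195


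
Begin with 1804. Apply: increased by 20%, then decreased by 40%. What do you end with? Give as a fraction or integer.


Start: 1804
Step 1: increase by 20% => multiply by 120/100
  1804 * 120/100 = 10824/5
Step 2: decrease by 40% => multiply by 60/100
  10824/5 * 60/100 = 32472/25
Final value = 32472/25

32472/25


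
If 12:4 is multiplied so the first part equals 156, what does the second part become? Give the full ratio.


Original ratio: 12:4
First term target: 156
Scale factor = 156 / 12 = 13
Multiply second term: 4 * 13 = 52
Equivalent ratio = 156:52

156:52


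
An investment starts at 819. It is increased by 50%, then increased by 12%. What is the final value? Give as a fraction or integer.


Start: 819
Step 1: increase by 50% => multiply by 150/100
  819 * 150/100 = 2457/2
Step 2: increase by 12% => multiply by 112/100
  2457/2 * 112/100 = 34398/25
Final value = 34398/25

34398/25


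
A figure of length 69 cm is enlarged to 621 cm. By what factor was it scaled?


Original length = 69 cm
Scaled length = 621 cm
Scale factor = 621 / 69
= 9

9


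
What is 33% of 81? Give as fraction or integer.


Compute 33% of 81
Convert percentage: 33% = 33/100
Multiply: 81 * 33/100
= 2673/100
= 2673/100

2673/100


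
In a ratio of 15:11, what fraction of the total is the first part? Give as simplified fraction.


Total parts = 15 + 11 = 26
First part fraction = 15/26
Simplify: 15/26 = 15/26

15/26


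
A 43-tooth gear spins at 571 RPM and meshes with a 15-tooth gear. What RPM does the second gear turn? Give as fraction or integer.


Gear ratio: teeth_A * RPM_A = teeth_B * RPM_B
43 * 571 = 15 * RPM_B
24553 = 15 * RPM_B
RPM_B = 24553 / 15
RPM_B = 24553/15

24553/15


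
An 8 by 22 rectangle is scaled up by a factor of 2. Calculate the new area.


Original dimensions: 8 x 22
Enlargement factor = 2
New width = 8 * 2 = 16
New height = 22 * 2 = 44
New area = 16 * 44 = 704

704


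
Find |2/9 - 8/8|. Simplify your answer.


Simplify: 2/9 = 2/9 and 8/8 = 1
Find common denominator: LCD = 9
Convert: 2/9 and 9/9
Difference = |2 - 9|/9 = 7/9
Simplified = 7/9

7/9


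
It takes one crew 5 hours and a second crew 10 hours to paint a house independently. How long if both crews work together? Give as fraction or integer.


Rate of A = 1/5 job per hour
Rate of B = 1/10 job per hour
Combined rate = 1/5 + 1/10
Find common denominator: (10 + 5)/(5*10) = 15/50
Combined rate = 3/10 job per hour
Time together = 1 / (3/10) = 10/3 hours

10/3


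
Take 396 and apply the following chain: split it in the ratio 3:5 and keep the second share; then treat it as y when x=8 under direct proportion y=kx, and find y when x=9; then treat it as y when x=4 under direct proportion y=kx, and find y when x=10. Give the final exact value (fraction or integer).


Start with 396.
Step 1: Split 3:5, second share = 396 * 5/8 = 495/2
Step 2: Direct prop: k = (495/2)/8; new y = k*9 = 495/2*9/8 = 4455/16
Step 3: Direct prop: k = (4455/16)/4; new y = k*10 = 4455/16*10/4 = 22275/32
Final result = 22275/32

22275/32


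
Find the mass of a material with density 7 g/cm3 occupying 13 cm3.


Using mass = density * volume
Density = 7 g/cm3
Volume = 13 cm3
Mass = 7 * 13
= 91 g

91


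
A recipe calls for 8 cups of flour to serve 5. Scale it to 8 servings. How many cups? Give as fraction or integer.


Original: 8 cups for 5 servings
Target servings = 8
Scaling factor = 8/5
New amount = 8 * 8/5
= 64/5
= 64/5 cups

64/5


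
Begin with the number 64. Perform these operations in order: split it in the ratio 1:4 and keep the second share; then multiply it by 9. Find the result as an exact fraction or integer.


Start with 64.
Step 1: Split 1:4, second share = 64 * 4/5 = 256/5
Step 2: Multiply by 9: 256/5 * 9 = 2304/5
Final result = 2304/5

2304/5


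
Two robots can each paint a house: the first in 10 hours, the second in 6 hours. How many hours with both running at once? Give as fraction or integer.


Rate of A = 1/10 job per hour
Rate of B = 1/6 job per hour
Combined rate = 1/10 + 1/6
Find common denominator: (6 + 10)/(10*6) = 16/60
Combined rate = 4/15 job per hour
Time together = 1 / (4/15) = 15/4 hours

15/4


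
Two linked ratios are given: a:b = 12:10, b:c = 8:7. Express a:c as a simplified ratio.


Given a:b = 12:10 and b:c = 8:7
Make b consistent. Multiply first ratio by 8: a:b = 96:80
Multiply second ratio by 10: b:c = 80:70
Now b = 80 in both, so a:b:c = 96:80:70
Therefore a:c = 96:70
Simplify by GCD: a:c = 48:35

48:35


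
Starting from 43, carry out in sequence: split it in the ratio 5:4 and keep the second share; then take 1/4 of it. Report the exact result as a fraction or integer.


Start with 43.
Step 1: Split 5:4, second share = 43 * 4/9 = 172/9
Step 2: Take 1/4: 172/9 * 1/4 = 43/9
Final result = 43/9

43/9


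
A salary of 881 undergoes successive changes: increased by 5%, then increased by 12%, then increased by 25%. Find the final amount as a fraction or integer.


Start: 881
Step 1: increase by 5% => multiply by 105/100
  881 * 105/100 = 18501/20
Step 2: increase by 12% => multiply by 112/100
  18501/20 * 112/100 = 129507/125
Step 3: increase by 25% => multiply by 125/100
  129507/125 * 125/100 = 129507/100
Final value = 129507/100

129507/100


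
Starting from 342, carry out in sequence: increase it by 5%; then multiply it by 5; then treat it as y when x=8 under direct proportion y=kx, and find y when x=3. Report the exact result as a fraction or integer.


Start with 342.
Step 1: Increase by 5%: 342 * 105/100 = 3591/10
Step 2: Multiply by 5: 3591/10 * 5 = 3591/2
Step 3: Direct prop: k = (3591/2)/8; new y = k*3 = 3591/2*3/8 = 10773/16
Final result = 10773/16

10773/16


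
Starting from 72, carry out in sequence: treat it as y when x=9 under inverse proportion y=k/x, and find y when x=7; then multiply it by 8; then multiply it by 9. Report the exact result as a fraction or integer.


Start with 72.
Step 1: Inverse prop: k = (72)*9; new y = k/7 = 72*9/7 = 648/7
Step 2: Multiply by 8: 648/7 * 8 = 5184/7
Step 3: Multiply by 9: 5184/7 * 9 = 46656/7
Final result = 46656/7

46656/7


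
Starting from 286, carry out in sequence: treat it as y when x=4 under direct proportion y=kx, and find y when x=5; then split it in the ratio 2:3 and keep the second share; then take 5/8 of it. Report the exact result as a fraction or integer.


Start with 286.
Step 1: Direct prop: k = (286)/4; new y = k*5 = 286*5/4 = 715/2
Step 2: Split 2:3, second share = 715/2 * 3/5 = 429/2
Step 3: Take 5/8: 429/2 * 5/8 = 2145/16
Final result = 2145/16

2145/16


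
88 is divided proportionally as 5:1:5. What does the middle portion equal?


Ratio = 5:1:5
Total parts = 5 + 1 + 5 = 11
Value per part = 88 / 11 = 8
First share = 5 * 8 = 40
Middle share = 1 * 8 = 8
Third share = 5 * 8 = 40

8


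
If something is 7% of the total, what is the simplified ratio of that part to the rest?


Part = 7%, Remainder = 93%
Ratio = 7:93
GCD(7, 93) = 1
Simplify: 7:93 = 7:93

7:93


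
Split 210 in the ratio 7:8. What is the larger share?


Total parts = 7 + 8 = 15
Value per part = 210 / 15 = 14
First share = 7 * 14 = 98
Second share = 8 * 14 = 112
Larger share = 112

112


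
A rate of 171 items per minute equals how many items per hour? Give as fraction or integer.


Converting from per minute to per hour
Rate = 171 items per minute
Multiply by 60: 171 * 60
= 10260 items per hour

10260


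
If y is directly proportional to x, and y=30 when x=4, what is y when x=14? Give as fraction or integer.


Direct proportion: y = kx
Find k: k = 30/4 = 15/2
Compute y at x=14: y = 15/2 * 14
y = 105

105


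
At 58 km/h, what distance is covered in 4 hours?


Using distance = speed * time
Speed = 58 km/h
Time = 4 hours
Distance = 58 * 4
= 232 km

232


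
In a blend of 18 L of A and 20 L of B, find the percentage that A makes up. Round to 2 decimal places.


Volume of A = 18 L
Volume of B = 20 L
Total volume = 18 + 20 = 38 L
Percentage of A = (18/38) * 100
= 47.37%

47.37


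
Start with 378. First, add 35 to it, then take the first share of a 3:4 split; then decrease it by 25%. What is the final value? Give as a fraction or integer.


Start with 378.
Step 1: Add 35: 378+35=413; split 3:4 first = 413*3/7 = 177
Step 2: Decrease by 25%: 177 * 75/100 = 531/4
Final result = 531/4

531/4


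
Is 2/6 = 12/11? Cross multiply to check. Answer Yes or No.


Cross multiply to check 2/6 = 12/11
Left cross product: 2 * 11 = 22
Right cross product: 6 * 12 = 72
22 != 72
Not equal, so proportions differ => No

No


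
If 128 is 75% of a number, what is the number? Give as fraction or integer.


Given: 128 is 75% of the whole
Set up: 128 = 75/100 * whole
whole = 128 * 100 / 75
whole = 12800 / 75
whole = 512/3

512/3


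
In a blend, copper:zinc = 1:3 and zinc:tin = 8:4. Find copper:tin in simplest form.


Given a:b = 1:3 and b:c = 8:4
Make b consistent. Multiply first ratio by 8: a:b = 8:24
Multiply second ratio by 3: b:c = 24:12
Now b = 24 in both, so a:b:c = 8:24:12
Therefore a:c = 8:12
Simplify by GCD: a:c = 2:3

2:3


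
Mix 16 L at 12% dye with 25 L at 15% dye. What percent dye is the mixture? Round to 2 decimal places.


Solute in mixture 1 = 12% of 16 L = 16*12/100 = 48/25 L
Solute in mixture 2 = 15% of 25 L = 25*15/100 = 15/4 L
Total solute = 48/25 + 15/4 = 567/100 L
Total volume = 16 + 25 = 41 L
Final concentration = 567/100/41 * 100 = 13.83%

13.83


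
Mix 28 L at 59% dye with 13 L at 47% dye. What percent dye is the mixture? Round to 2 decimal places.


Solute in mixture 1 = 59% of 28 L = 28*59/100 = 413/25 L
Solute in mixture 2 = 47% of 13 L = 13*47/100 = 611/100 L
Total solute = 413/25 + 611/100 = 2263/100 L
Total volume = 28 + 13 = 41 L
Final concentration = 2263/100/41 * 100 = 55.20%

55.20


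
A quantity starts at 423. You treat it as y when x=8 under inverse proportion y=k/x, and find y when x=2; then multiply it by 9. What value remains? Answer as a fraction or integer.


Start with 423.
Step 1: Inverse prop: k = (423)*8; new y = k/2 = 423*8/2 = 1692
Step 2: Multiply by 9: 1692 * 9 = 15228
Final result = 15228

15228


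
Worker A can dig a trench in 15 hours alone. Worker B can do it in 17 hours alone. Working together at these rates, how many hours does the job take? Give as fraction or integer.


Rate of A = 1/15 job per hour
Rate of B = 1/17 job per hour
Combined rate = 1/15 + 1/17
Find common denominator: (17 + 15)/(15*17) = 32/255
Combined rate = 32/255 job per hour
Time together = 1 / (32/255) = 255/32 hours

255/32


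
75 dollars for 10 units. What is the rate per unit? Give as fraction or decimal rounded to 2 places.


Total dollars = 75
Number of units = 10
Unit rate = 75 / 10
= 7.50 dollars per unit

7.50


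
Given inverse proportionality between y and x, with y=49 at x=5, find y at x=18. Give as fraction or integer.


Inverse proportion: y = k/x
Find k: k = 5 * 49 = 245
Compute y at x=18: y = 245/18
y = 245/18

245/18


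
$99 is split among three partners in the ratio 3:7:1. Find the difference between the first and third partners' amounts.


Total parts = 3 + 7 + 1 = 11
Value per part = 99 / 11 = 9
Shares: 3*9=27, 7*9=63, 1*9=9
First share = 27, third share = 9
Difference = |27 - 9| = 18

18


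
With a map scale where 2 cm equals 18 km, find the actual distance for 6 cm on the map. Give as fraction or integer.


Map scale: 2 cm = 18 km
Measured distance on map = 6 cm
Set up proportion: 6 * 18 / 2
= 108 / 2
= 54 km

54


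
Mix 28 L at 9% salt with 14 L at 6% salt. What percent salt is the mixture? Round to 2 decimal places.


Solute in mixture 1 = 9% of 28 L = 28*9/100 = 63/25 L
Solute in mixture 2 = 6% of 14 L = 14*6/100 = 21/25 L
Total solute = 63/25 + 21/25 = 84/25 L
Total volume = 28 + 14 = 42 L
Final concentration = 84/25/42 * 100 = 8.00%

8.00


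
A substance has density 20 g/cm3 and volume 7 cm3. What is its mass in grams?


Using mass = density * volume
Density = 20 g/cm3
Volume = 7 cm3
Mass = 20 * 7
= 140 g

140


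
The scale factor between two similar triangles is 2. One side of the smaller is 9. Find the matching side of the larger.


Similar triangles have proportional sides
Scale factor = 2
Smaller side = 9
Corresponding larger side = 9 * 2
= 18

18


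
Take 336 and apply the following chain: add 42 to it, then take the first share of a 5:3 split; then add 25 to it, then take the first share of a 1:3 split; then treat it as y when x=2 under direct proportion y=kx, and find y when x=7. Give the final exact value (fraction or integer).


Start with 336.
Step 1: Add 42: 336+42=378; split 5:3 first = 378*5/8 = 945/4
Step 2: Add 25: 945/4+25=1045/4; split 1:3 first = 1045/4*1/4 = 1045/16
Step 3: Direct prop: k = (1045/16)/2; new y = k*7 = 1045/16*7/2 = 7315/32
Final result = 7315/32

7315/32


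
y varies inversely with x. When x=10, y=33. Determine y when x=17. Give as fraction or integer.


Inverse proportion: y = k/x
Find k: k = 10 * 33 = 330
Compute y at x=17: y = 330/17
y = 330/17

330/17
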